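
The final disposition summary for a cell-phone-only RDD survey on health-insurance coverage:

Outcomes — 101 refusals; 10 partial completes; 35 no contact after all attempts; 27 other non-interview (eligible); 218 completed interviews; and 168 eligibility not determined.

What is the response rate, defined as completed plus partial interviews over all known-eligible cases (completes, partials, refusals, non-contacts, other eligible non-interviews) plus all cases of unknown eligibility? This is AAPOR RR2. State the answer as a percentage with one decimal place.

Top = 218 + 10 = 228
Base = 218 + 10 + 101 + 35 + 27 + 168 = 559
RR2 = 228 / 559 = 0.4079

40.8%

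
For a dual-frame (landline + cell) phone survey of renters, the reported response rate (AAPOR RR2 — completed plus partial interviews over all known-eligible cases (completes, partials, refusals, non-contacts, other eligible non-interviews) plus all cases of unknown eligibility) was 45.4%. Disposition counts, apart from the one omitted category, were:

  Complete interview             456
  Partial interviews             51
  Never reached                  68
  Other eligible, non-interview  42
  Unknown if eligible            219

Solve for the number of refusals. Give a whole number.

281

Num: 456 + 51 = 507
RR2 = 507 / D = 0.454
D = 507 / 0.454 = 1116.7
Other denominator terms total 836
refusals = 1116.7 − 836 ≈ 281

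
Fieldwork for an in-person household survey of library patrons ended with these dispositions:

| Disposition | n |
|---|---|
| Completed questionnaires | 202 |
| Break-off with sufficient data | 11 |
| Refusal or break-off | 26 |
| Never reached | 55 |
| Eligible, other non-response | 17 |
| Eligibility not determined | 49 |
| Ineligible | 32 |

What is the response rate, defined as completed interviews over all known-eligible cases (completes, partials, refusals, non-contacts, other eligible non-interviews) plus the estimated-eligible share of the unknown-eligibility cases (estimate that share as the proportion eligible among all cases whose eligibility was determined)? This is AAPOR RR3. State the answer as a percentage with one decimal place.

56.8%

Num → 202
Determined eligible → 202 + 11 + 26 + 55 + 17 = 311
e = 311 / (311 + 32) = 311 / 343 = 0.9067
Eligible share of unknowns → 0.9067 × 49 = 44.43
Denominator → 311 + 44.43 = 355.43
RR3 = 202 / 355.43 = 0.5683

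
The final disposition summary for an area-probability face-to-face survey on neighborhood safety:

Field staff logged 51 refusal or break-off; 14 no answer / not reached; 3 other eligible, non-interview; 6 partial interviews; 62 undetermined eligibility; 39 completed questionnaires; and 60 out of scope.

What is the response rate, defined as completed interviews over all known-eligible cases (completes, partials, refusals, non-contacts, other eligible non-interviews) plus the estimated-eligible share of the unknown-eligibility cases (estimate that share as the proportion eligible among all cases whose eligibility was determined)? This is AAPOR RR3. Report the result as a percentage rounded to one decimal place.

25.4%

Numerator → 39
Eligible (known) → 39 + 6 + 51 + 14 + 3 = 113
e = 113 / (113 + 60) = 113 / 173 = 0.6532
Eligible share of unknowns → 0.6532 × 62 = 40.50
Base → 113 + 40.50 = 153.50
RR3 = 39 / 153.50 = 0.2541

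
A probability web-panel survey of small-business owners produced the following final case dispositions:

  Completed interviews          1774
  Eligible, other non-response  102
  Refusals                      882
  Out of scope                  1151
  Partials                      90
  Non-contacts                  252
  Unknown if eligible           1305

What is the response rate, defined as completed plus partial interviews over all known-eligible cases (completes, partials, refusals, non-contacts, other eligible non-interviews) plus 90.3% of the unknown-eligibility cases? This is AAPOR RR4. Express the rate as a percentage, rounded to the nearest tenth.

Top = 1774 + 90 = 1864
Known eligible = 1774 + 90 + 882 + 252 + 102 = 3100
Eligible share of unknowns = 0.9030 × 1305 = 1178.41
Denominator = 3100 + 1178.41 = 4278.41
RR4 = 1864 / 4278.41 = 0.4357

43.6%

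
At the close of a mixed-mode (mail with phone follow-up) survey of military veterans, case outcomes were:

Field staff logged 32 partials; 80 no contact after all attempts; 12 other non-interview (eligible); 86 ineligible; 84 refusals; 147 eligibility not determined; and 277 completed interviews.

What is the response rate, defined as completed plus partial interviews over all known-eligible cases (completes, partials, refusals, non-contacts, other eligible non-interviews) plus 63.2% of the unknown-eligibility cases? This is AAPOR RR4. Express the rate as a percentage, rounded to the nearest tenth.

53.5%

Numerator = 277 + 32 = 309
Known eligible = 277 + 32 + 84 + 80 + 12 = 485
e × U = 0.6320 × 147 = 92.90
Denominator = 485 + 92.90 = 577.90
RR4 = 309 / 577.90 = 0.5347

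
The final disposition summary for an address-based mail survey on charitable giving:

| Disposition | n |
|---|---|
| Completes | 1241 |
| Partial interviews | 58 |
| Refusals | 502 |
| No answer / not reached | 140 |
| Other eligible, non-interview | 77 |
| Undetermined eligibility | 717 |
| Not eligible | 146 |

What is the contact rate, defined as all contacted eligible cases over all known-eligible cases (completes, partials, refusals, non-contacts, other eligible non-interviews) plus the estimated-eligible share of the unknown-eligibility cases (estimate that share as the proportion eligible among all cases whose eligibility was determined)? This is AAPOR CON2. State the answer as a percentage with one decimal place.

69.9%

Num → 1241 + 58 + 502 + 77 = 1878
Known eligible → 1241 + 58 + 502 + 140 + 77 = 2018
e = 2018 / (2018 + 146) = 2018 / 2164 = 0.9325
Eligible share of unknowns → 0.9325 × 717 = 668.60
Denominator → 2018 + 668.60 = 2686.60
CON2 = 1878 / 2686.60 = 0.6990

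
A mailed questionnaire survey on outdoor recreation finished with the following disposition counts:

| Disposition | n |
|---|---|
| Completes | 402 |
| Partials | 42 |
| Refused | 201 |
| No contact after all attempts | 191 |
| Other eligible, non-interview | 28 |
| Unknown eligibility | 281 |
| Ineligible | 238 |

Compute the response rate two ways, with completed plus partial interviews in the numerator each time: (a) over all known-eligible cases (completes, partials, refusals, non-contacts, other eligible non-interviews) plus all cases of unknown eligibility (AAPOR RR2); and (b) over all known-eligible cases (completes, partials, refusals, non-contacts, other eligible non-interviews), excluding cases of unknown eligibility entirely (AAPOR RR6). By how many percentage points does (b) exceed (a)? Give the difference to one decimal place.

12.6

Numerator → 402 + 42 = 444
Base → 402 + 42 + 201 + 191 + 28 + 281 = 1145
RR2 = 444 / 1145 = 0.3878
Base → 402 + 42 + 201 + 191 + 28 = 864
RR6 = 444 / 864 = 0.5139
Difference = 51.39 − 38.78 = 12.61 percentage points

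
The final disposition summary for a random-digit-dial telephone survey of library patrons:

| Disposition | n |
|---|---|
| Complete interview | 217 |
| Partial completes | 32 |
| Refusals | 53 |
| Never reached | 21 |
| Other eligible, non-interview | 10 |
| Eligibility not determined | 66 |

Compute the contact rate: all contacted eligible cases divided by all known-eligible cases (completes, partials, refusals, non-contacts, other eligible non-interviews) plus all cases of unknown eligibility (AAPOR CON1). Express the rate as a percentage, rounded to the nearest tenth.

Numerator → 217 + 32 + 53 + 10 = 312
Denominator → 217 + 32 + 53 + 21 + 10 + 66 = 399
CON1 = 312 / 399 = 0.7820

78.2%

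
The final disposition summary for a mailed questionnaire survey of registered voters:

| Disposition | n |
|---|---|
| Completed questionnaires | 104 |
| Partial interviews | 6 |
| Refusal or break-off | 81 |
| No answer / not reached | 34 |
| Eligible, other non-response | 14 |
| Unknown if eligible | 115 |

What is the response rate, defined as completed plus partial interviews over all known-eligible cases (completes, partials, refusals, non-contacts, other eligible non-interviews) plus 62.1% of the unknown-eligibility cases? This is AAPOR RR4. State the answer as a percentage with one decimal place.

35.4%

Numerator: 104 + 6 = 110
Eligible (known): 104 + 6 + 81 + 34 + 14 = 239
Estimated eligible among unknowns: 0.6210 × 115 = 71.42
Denom: 239 + 71.42 = 310.42
RR4 = 110 / 310.42 = 0.3544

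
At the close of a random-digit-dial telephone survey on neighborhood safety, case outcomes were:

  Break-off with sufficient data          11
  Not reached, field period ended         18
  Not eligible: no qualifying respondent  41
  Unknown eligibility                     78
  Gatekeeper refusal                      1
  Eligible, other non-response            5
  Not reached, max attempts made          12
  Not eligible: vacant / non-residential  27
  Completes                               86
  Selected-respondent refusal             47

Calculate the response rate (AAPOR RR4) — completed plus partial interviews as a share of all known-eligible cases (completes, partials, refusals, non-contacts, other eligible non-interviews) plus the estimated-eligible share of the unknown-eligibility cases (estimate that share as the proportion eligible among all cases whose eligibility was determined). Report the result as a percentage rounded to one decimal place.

41.0%

Refused = 1 + 47 = 48
No contact after all attempts = 18 + 12 = 30
Ineligible = 41 + 27 = 68
Num = 86 + 11 = 97
Determined eligible = 86 + 11 + 48 + 30 + 5 = 180
e = 180 / (180 + 68) = 180 / 248 = 0.7258
Estimated eligible among unknowns = 0.7258 × 78 = 56.61
Base = 180 + 56.61 = 236.61
RR4 = 97 / 236.61 = 0.4100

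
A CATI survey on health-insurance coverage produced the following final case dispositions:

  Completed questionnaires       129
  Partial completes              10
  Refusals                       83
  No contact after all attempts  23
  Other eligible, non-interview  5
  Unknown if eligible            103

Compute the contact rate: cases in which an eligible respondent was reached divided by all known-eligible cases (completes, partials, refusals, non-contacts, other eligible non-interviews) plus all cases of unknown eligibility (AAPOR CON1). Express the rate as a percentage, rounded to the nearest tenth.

Top = 129 + 10 + 83 + 5 = 227
Denominator = 129 + 10 + 83 + 23 + 5 + 103 = 353
CON1 = 227 / 353 = 0.6431

64.3%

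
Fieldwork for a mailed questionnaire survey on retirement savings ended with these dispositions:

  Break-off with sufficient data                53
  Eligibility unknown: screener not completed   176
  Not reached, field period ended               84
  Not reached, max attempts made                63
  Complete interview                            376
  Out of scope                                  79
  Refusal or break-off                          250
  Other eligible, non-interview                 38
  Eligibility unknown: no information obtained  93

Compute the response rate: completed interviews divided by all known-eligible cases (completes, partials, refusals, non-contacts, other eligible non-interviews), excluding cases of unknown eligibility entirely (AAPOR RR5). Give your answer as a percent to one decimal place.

Never reached = 84 + 63 = 147
Unknown if eligible = 176 + 93 = 269
Numerator → 376
Denominator → 376 + 53 + 250 + 147 + 38 = 864
RR5 = 376 / 864 = 0.4352

43.5%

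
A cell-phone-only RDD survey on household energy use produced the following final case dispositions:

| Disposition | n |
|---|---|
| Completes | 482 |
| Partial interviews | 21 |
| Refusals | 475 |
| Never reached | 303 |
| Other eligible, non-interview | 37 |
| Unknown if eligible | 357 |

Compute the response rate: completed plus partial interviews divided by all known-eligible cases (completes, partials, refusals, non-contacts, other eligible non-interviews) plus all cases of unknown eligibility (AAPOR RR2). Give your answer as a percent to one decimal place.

30.0%

Top = 482 + 21 = 503
Denominator = 482 + 21 + 475 + 303 + 37 + 357 = 1675
RR2 = 503 / 1675 = 0.3003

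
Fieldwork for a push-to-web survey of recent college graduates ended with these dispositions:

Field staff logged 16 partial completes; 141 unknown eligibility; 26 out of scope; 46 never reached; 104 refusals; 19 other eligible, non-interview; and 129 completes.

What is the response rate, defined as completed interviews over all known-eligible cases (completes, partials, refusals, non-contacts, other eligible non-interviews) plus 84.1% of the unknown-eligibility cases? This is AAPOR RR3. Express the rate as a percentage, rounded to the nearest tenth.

29.8%

Top → 129
Known eligible → 129 + 16 + 104 + 46 + 19 = 314
Estimated eligible among unknowns → 0.8410 × 141 = 118.58
Denominator → 314 + 118.58 = 432.58
RR3 = 129 / 432.58 = 0.2982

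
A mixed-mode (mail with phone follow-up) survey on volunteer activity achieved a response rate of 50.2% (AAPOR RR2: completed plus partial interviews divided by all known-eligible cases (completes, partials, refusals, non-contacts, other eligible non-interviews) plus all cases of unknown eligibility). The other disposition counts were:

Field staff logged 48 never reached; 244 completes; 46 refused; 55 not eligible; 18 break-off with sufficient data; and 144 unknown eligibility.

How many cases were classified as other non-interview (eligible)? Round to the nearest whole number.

Numerator: 244 + 18 = 262
RR2 = 262 / D = 0.502
D = 262 / 0.502 = 521.9
Remaining denominator categories sum to 500
other non-interview (eligible) = 521.9 − 500 ≈ 22

22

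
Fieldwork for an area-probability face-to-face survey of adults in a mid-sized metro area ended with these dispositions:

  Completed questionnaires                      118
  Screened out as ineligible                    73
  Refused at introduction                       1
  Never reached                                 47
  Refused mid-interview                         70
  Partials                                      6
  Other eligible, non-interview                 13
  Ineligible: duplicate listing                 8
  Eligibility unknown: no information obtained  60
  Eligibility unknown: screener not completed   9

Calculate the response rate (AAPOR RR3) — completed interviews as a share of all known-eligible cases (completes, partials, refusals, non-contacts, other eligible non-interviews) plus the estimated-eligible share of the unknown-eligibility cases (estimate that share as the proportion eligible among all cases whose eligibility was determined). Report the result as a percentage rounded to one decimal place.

Refusals = 1 + 70 = 71
Unknown if eligible = 9 + 60 = 69
Ineligible = 73 + 8 = 81
Num: 118
Eligible (known): 118 + 6 + 71 + 47 + 13 = 255
e = 255 / (255 + 81) = 255 / 336 = 0.7589
Estimated eligible among unknowns: 0.7589 × 69 = 52.36
Denom: 255 + 52.36 = 307.36
RR3 = 118 / 307.36 = 0.3839

38.4%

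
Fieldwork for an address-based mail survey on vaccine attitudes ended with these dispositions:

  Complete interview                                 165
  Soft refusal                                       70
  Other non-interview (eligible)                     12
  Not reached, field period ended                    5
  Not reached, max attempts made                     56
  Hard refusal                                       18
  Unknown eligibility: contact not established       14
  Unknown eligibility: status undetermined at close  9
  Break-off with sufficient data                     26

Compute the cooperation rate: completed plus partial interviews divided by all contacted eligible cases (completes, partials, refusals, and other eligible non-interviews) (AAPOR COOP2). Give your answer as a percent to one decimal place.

Refusal or break-off = 18 + 70 = 88
No contact after all attempts = 5 + 56 = 61
Undetermined eligibility = 14 + 9 = 23
Numerator = 165 + 26 = 191
Denominator = 165 + 26 + 88 + 12 = 291
COOP2 = 191 / 291 = 0.6564

65.6%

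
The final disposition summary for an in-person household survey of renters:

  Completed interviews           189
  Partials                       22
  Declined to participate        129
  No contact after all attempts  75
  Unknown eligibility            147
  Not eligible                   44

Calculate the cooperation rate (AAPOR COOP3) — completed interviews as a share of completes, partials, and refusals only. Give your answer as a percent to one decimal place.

55.6%

Top → 189
Denom → 189 + 22 + 129 = 340
COOP3 = 189 / 340 = 0.5559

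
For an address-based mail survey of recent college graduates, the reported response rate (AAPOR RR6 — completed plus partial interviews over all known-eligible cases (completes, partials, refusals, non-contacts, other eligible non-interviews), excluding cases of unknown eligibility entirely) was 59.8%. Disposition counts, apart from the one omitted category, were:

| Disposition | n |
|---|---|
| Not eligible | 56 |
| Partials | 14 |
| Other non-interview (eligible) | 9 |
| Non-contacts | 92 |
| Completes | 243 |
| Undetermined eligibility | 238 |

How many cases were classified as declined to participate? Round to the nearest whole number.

72

Numerator = 243 + 14 = 257
RR6 = 257 / D = 0.598
D = 257 / 0.598 = 429.8
Rest of base = 358
declined to participate = 429.8 − 358 ≈ 72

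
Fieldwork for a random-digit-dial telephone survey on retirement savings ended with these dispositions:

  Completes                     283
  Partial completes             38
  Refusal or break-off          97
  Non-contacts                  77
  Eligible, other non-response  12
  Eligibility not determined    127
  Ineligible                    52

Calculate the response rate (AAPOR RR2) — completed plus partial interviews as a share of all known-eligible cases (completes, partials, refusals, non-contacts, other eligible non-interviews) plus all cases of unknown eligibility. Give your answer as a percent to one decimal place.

Top: 283 + 38 = 321
Base: 283 + 38 + 97 + 77 + 12 + 127 = 634
RR2 = 321 / 634 = 0.5063

50.6%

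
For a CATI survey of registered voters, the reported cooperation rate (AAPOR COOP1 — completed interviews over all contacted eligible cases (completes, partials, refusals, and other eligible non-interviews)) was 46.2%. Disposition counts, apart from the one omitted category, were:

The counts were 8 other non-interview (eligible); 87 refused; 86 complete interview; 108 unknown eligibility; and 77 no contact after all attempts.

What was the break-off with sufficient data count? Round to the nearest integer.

COOP1 = 86 / D = 0.462
D = 86 / 0.462 = 186.1
Remaining denominator categories sum to 181
break-off with sufficient data = 186.1 − 181 ≈ 5

5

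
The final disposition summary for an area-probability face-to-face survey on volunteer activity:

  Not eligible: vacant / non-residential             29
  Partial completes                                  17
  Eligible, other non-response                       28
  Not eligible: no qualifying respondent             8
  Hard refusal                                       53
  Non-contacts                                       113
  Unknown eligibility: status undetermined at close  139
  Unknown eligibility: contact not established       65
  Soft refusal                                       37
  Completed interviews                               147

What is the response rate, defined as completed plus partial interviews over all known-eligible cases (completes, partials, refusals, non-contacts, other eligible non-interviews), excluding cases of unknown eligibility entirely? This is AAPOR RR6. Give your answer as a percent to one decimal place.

Refused = 53 + 37 = 90
Eligibility not determined = 65 + 139 = 204
Screened out, ineligible = 8 + 29 = 37
Top = 147 + 17 = 164
Base = 147 + 17 + 90 + 113 + 28 = 395
RR6 = 164 / 395 = 0.4152

41.5%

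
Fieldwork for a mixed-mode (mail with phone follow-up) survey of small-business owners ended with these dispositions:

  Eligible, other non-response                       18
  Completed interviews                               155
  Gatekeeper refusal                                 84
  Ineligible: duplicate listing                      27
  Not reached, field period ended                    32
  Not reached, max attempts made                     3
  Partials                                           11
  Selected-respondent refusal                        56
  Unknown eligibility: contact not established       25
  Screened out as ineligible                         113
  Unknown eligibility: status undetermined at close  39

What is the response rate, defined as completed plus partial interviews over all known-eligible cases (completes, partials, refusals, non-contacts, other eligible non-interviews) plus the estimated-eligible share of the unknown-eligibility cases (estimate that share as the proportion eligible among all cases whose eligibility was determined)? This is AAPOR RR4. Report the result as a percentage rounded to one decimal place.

41.0%

Declined to participate = 84 + 56 = 140
No answer / not reached = 32 + 3 = 35
Unknown eligibility = 25 + 39 = 64
Not eligible = 113 + 27 = 140
Num = 155 + 11 = 166
Determined eligible = 155 + 11 + 140 + 35 + 18 = 359
e = 359 / (359 + 140) = 359 / 499 = 0.7194
e × U = 0.7194 × 64 = 46.04
Denominator = 359 + 46.04 = 405.04
RR4 = 166 / 405.04 = 0.4098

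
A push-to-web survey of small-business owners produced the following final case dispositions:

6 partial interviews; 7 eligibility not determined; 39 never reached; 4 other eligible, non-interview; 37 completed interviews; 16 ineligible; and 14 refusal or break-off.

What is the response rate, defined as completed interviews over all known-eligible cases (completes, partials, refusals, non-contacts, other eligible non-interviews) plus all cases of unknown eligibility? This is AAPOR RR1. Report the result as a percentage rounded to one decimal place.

Top = 37
Denominator = 37 + 6 + 14 + 39 + 4 + 7 = 107
RR1 = 37 / 107 = 0.3458

34.6%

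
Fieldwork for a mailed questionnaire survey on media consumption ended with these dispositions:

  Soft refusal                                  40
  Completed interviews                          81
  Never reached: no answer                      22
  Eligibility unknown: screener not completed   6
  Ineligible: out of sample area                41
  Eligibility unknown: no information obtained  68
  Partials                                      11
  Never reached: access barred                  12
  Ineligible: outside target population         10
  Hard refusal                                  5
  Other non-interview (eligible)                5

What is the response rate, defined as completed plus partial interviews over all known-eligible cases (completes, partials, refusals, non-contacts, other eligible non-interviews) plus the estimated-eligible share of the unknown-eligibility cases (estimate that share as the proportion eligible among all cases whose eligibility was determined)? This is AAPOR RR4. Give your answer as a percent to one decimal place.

39.4%

Refusals = 5 + 40 = 45
Non-contacts = 22 + 12 = 34
Undetermined eligibility = 6 + 68 = 74
Out of scope = 10 + 41 = 51
Top = 81 + 11 = 92
Eligible (known) = 81 + 11 + 45 + 34 + 5 = 176
e = 176 / (176 + 51) = 176 / 227 = 0.7753
Estimated eligible among unknowns = 0.7753 × 74 = 57.37
Denom = 176 + 57.37 = 233.37
RR4 = 92 / 233.37 = 0.3942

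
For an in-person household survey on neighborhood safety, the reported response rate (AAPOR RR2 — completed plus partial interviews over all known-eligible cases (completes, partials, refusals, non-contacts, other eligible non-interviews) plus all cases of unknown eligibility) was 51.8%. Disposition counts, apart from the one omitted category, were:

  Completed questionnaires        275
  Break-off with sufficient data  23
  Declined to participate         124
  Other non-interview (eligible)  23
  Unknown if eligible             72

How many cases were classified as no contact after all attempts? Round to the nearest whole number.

Numerator: 275 + 23 = 298
RR2 = 298 / D = 0.518
D = 298 / 0.518 = 575.3
Remaining denominator categories sum to 517
no contact after all attempts = 575.3 − 517 ≈ 58

58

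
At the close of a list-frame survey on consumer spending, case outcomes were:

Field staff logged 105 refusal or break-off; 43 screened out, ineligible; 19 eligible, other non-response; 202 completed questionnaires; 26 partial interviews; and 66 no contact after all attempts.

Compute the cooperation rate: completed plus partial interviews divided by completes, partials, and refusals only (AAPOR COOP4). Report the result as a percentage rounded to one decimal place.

68.5%

Numerator → 202 + 26 = 228
Denom → 202 + 26 + 105 = 333
COOP4 = 228 / 333 = 0.6847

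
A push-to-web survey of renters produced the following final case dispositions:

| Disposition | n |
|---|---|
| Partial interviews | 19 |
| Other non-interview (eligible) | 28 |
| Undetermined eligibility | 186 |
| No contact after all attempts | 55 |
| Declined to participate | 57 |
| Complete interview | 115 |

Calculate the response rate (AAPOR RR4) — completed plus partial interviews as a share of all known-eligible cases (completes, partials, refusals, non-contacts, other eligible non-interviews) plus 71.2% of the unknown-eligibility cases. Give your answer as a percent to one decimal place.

Numerator = 115 + 19 = 134
Known eligible = 115 + 19 + 57 + 55 + 28 = 274
Estimated eligible among unknowns = 0.7120 × 186 = 132.43
Denom = 274 + 132.43 = 406.43
RR4 = 134 / 406.43 = 0.3297

33.0%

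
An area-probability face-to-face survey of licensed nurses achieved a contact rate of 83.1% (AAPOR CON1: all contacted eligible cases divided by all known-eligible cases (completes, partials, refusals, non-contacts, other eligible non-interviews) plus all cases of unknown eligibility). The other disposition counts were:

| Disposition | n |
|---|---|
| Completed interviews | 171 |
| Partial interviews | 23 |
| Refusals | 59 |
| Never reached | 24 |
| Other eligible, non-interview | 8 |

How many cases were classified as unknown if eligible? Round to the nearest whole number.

29

Num: 171 + 23 + 59 + 8 = 261
CON1 = 261 / D = 0.831
D = 261 / 0.831 = 314.1
Other denominator terms total 285
unknown if eligible = 314.1 − 285 ≈ 29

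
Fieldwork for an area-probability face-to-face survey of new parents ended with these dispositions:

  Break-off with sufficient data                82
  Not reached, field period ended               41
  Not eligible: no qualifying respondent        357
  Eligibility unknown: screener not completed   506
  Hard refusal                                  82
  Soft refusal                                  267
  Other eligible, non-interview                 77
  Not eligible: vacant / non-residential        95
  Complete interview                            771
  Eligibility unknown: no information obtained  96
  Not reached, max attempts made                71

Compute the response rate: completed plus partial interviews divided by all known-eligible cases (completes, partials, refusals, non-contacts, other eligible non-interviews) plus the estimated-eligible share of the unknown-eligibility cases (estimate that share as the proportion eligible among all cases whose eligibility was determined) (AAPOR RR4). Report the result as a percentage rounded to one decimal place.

46.2%

Refusal or break-off = 82 + 267 = 349
No contact after all attempts = 41 + 71 = 112
Unknown eligibility = 506 + 96 = 602
Screened out, ineligible = 357 + 95 = 452
Numerator = 771 + 82 = 853
Determined eligible = 771 + 82 + 349 + 112 + 77 = 1391
e = 1391 / (1391 + 452) = 1391 / 1843 = 0.7547
Eligible share of unknowns = 0.7547 × 602 = 454.33
Base = 1391 + 454.33 = 1845.33
RR4 = 853 / 1845.33 = 0.4622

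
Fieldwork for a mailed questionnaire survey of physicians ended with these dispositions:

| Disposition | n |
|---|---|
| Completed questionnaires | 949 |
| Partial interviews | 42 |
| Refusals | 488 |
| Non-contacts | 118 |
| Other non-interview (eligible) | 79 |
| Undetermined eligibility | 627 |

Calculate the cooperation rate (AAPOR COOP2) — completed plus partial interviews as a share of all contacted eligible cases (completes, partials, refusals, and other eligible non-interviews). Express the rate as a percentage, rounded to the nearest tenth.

Num → 949 + 42 = 991
Base → 949 + 42 + 488 + 79 = 1558
COOP2 = 991 / 1558 = 0.6361

63.6%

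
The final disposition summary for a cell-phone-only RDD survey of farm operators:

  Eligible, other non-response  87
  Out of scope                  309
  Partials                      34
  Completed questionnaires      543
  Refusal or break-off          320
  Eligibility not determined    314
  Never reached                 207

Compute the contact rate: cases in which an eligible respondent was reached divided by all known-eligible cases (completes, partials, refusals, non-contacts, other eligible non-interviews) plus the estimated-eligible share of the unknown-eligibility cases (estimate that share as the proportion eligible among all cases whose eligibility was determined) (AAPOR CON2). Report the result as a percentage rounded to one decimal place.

Top → 543 + 34 + 320 + 87 = 984
Eligible (known) → 543 + 34 + 320 + 207 + 87 = 1191
e = 1191 / (1191 + 309) = 1191 / 1500 = 0.7940
Estimated eligible among unknowns → 0.7940 × 314 = 249.32
Denom → 1191 + 249.32 = 1440.32
CON2 = 984 / 1440.32 = 0.6832

68.3%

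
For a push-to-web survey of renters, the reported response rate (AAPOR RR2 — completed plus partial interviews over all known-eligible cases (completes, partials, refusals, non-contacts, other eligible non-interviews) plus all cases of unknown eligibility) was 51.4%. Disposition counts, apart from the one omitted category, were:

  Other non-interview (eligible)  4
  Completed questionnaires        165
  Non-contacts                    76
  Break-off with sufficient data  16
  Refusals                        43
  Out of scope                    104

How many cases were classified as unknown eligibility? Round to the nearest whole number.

Numerator = 165 + 16 = 181
RR2 = 181 / D = 0.514
D = 181 / 0.514 = 352.1
Rest of base = 304
unknown eligibility = 352.1 − 304 ≈ 48

48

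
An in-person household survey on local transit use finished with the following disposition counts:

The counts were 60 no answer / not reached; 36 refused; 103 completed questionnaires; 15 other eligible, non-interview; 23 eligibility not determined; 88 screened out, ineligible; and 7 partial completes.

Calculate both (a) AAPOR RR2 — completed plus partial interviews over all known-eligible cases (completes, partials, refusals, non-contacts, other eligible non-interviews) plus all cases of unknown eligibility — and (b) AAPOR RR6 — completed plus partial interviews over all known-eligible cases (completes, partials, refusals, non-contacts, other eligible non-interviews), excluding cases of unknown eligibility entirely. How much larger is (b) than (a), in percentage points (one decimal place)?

4.7

Num → 103 + 7 = 110
Denominator → 103 + 7 + 36 + 60 + 15 + 23 = 244
RR2 = 110 / 244 = 0.4508
Denominator → 103 + 7 + 36 + 60 + 15 = 221
RR6 = 110 / 221 = 0.4977
Difference = 49.77 − 45.08 = 4.69 percentage points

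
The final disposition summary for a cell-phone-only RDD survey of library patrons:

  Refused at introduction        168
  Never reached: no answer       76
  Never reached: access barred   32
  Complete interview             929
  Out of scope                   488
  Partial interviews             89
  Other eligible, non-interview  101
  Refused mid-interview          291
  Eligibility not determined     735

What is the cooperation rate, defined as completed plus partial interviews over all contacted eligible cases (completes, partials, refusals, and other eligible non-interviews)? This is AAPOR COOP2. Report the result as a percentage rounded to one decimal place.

Declined to participate = 168 + 291 = 459
No answer / not reached = 76 + 32 = 108
Numerator → 929 + 89 = 1018
Base → 929 + 89 + 459 + 101 = 1578
COOP2 = 1018 / 1578 = 0.6451

64.5%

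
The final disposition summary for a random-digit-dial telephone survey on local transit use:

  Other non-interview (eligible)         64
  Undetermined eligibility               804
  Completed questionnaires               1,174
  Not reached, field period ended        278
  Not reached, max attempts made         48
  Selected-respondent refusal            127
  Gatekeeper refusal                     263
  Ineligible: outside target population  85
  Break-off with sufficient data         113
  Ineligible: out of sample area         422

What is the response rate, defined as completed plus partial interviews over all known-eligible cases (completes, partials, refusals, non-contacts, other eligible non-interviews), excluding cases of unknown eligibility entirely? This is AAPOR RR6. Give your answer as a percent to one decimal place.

Refused = 263 + 127 = 390
Non-contacts = 278 + 48 = 326
Screened out, ineligible = 85 + 422 = 507
Top → 1174 + 113 = 1287
Denom → 1174 + 113 + 390 + 326 + 64 = 2067
RR6 = 1287 / 2067 = 0.6226

62.3%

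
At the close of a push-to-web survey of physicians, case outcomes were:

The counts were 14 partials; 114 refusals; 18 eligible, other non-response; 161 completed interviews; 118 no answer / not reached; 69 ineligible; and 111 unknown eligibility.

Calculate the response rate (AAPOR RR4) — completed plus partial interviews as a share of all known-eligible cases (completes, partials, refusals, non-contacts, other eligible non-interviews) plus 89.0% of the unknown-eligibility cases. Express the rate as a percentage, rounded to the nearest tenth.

Numerator = 161 + 14 = 175
Eligible (known) = 161 + 14 + 114 + 118 + 18 = 425
Estimated eligible among unknowns = 0.8900 × 111 = 98.79
Denominator = 425 + 98.79 = 523.79
RR4 = 175 / 523.79 = 0.3341

33.4%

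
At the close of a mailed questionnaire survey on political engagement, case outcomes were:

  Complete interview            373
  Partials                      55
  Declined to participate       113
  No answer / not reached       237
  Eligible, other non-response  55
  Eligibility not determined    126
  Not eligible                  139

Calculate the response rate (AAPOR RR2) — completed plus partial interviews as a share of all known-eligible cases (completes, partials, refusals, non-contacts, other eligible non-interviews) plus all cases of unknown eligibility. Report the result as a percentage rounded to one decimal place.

Num = 373 + 55 = 428
Denominator = 373 + 55 + 113 + 237 + 55 + 126 = 959
RR2 = 428 / 959 = 0.4463

44.6%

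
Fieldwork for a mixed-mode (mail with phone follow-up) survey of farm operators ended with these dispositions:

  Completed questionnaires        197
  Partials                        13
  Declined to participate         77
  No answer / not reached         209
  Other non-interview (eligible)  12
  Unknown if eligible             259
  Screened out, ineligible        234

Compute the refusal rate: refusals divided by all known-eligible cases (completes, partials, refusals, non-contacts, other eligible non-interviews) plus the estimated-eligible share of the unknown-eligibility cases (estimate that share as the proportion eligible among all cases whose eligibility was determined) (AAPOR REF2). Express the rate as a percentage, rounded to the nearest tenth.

11.2%

Num → 77
Determined eligible → 197 + 13 + 77 + 209 + 12 = 508
e = 508 / (508 + 234) = 508 / 742 = 0.6846
Eligible share of unknowns → 0.6846 × 259 = 177.31
Denominator → 508 + 177.31 = 685.31
REF2 = 77 / 685.31 = 0.1124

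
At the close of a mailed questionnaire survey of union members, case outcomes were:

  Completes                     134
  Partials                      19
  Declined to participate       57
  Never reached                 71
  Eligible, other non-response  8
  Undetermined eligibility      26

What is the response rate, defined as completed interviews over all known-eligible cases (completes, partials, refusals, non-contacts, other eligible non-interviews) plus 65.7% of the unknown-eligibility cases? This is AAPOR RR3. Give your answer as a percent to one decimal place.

43.8%

Numerator = 134
Determined eligible = 134 + 19 + 57 + 71 + 8 = 289
Eligible share of unknowns = 0.6570 × 26 = 17.08
Denominator = 289 + 17.08 = 306.08
RR3 = 134 / 306.08 = 0.4378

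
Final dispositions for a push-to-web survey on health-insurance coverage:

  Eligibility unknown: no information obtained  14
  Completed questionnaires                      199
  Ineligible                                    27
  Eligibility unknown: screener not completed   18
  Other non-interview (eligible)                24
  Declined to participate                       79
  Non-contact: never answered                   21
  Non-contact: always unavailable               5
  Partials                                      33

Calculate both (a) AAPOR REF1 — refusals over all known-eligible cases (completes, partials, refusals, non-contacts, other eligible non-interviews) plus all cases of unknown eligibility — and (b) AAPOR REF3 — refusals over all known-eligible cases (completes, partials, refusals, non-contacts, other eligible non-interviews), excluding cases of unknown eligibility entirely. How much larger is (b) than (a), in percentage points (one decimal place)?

1.8

No contact after all attempts = 21 + 5 = 26
Unknown if eligible = 18 + 14 = 32
Top → 79
Base → 199 + 33 + 79 + 26 + 24 + 32 = 393
REF1 = 79 / 393 = 0.2010
Base → 199 + 33 + 79 + 26 + 24 = 361
REF3 = 79 / 361 = 0.2188
Difference = 21.88 − 20.10 = 1.78 percentage points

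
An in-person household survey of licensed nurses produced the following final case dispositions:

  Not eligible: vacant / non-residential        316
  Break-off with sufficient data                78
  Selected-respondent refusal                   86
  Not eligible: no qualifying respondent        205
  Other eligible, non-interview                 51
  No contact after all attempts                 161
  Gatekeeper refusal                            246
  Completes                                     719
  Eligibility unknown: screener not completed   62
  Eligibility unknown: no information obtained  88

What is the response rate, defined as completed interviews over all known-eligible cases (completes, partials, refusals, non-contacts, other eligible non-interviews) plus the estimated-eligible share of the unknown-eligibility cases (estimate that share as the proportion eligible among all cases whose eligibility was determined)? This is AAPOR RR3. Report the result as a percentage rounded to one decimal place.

Refused = 246 + 86 = 332
Eligibility not determined = 62 + 88 = 150
Not eligible = 205 + 316 = 521
Num → 719
Determined eligible → 719 + 78 + 332 + 161 + 51 = 1341
e = 1341 / (1341 + 521) = 1341 / 1862 = 0.7202
Estimated eligible among unknowns → 0.7202 × 150 = 108.03
Base → 1341 + 108.03 = 1449.03
RR3 = 719 / 1449.03 = 0.4962

49.6%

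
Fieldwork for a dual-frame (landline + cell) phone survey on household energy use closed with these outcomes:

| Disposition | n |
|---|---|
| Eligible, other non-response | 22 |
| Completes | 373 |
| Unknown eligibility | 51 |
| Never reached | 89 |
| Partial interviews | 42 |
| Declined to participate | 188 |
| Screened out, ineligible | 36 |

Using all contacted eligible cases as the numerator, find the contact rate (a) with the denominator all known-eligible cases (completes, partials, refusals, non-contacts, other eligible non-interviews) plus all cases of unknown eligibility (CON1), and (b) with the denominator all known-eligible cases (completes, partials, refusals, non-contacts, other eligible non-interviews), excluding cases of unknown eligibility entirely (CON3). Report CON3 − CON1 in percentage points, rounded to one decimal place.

5.8

Num → 373 + 42 + 188 + 22 = 625
Denominator → 373 + 42 + 188 + 89 + 22 + 51 = 765
CON1 = 625 / 765 = 0.8170
Denominator → 373 + 42 + 188 + 89 + 22 = 714
CON3 = 625 / 714 = 0.8754
Difference = 87.54 − 81.70 = 5.84 percentage points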